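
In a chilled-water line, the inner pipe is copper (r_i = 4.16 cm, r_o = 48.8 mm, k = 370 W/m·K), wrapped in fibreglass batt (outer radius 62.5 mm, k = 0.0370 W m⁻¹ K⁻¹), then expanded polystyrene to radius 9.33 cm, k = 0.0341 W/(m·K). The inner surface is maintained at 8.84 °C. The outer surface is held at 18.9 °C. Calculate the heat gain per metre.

Series thermal resistances, inner to outer:
  R'_copper = ln(0.0488/0.0416)/(2πk) = 0.1596/(2π·370) = 6.866×10^-5 m·K/W
  R'_fibreglass batt = ln(0.0625/0.0488)/(2πk) = 0.2474/(2π·0.0370) = 1.064 m·K/W
  R'_expanded polystyrene = ln(0.0933/0.0625)/(2πk) = 0.4007/(2π·0.0341) = 1.870 m·K/W
ΣR = 6.866×10^-5 + 1.064 + 1.870 = 2.934 m·K/W
Q' = ΔT/ΣR = (8.84 °C − 18.9 °C)/2.934 = -3.43 W/m
(Negative Q' ⇒ heat flows inward; heat gain = 3.43 W/m.)

Q' = 3.43 W/m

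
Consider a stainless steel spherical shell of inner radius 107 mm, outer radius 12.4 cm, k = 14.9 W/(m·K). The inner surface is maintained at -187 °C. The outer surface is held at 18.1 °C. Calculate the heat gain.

Q = 30000 W

Q = 4πk·ΔT/(1/r₁ − 1/r₂) = 4π × 14.9 × 205.1 / (1/0.107 − 1/0.124) = 30000 W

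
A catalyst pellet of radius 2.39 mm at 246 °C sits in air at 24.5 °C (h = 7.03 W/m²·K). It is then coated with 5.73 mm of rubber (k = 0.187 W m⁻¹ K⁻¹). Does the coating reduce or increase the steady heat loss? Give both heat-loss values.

Critical radius for a sphere: r_cr = 2k/h = 0.0532 m = 5.32 cm.
Outer radius after coating: r₂ = 0.00239 + 0.00573 = 0.00812 m.
Since r₁ < r_cr and r₂ ≤ r_cr, the coating moves toward the maximum at r_cr — heat loss rises.
Bare: R = 1/(4πr₁²h) = 1982 K/W; Q = 221.5/1982 = 0.112 W.
Coated: R = R_cond + R_conv = 297.3 K/W; Q = 221.5/297.3 = 0.745 W.

increases: 0.112 → 0.745 W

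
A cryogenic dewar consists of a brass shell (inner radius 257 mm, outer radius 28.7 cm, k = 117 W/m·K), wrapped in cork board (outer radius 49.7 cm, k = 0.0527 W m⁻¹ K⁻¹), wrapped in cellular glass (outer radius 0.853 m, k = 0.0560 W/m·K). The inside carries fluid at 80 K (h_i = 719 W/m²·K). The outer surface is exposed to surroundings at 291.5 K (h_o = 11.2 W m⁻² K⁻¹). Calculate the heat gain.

Q = 61.7 W

Resistance network (inner→outer):
  R_conv,in = 1/(4πr²h) = 1/(4π·0.257²·719) = 0.001676 K/W
  R_brass = (1/0.257 − 1/0.287)/(4πk) = 0.4067/(4π·117) = 2.766×10^-4 K/W
  R_cork board = (1/0.287 − 1/0.497)/(4πk) = 1.472/(4π·0.0527) = 2.223 K/W
  R_cellular glass = (1/0.497 − 1/0.853)/(4πk) = 0.8397/(4π·0.0560) = 1.193 K/W
  R_conv,out = 1/(4πr²h) = 1/(4π·0.853²·11.2) = 0.009765 K/W
ΣR = 0.001676 + 2.766×10^-4 + 2.223 + 1.193 + 0.009765 = 3.428 K/W
Q = ΔT/ΣR = (80 K − 291.5 K)/3.428 = -61.7 W
(Negative Q ⇒ heat flows inward; heat gain = 61.7 W.)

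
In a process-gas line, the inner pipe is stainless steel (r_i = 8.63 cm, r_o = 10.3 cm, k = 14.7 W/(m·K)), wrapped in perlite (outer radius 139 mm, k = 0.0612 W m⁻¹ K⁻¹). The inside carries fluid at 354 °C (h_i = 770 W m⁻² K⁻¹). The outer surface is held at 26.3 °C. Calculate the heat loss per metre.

Q' = 418 W/m

Series thermal resistances, inner to outer:
  R'_conv,in = 1/(2πr h) = 1/(2π·0.0863·770) = 0.002395 m·K/W
  R'_stainless steel = ln(0.103/0.0863)/(2πk) = 0.1769/(2π·14.7) = 0.001915 m·K/W
  R'_perlite = ln(0.139/0.103)/(2πk) = 0.2997/(2π·0.0612) = 0.7795 m·K/W
ΣR = 0.002395 + 0.001915 + 0.7795 = 0.7838 m·K/W
Q' = ΔT/ΣR = (354 °C − 26.3 °C)/0.7838 = 418 W/m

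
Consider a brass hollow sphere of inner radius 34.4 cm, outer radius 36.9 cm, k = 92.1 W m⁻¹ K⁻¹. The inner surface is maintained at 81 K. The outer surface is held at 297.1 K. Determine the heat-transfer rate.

Q = 4πk·ΔT/(1/r₁ − 1/r₂) = 4π × 92.1 × 216.1 / (1/0.344 − 1/0.369) = 1.27×10^6 W

Q = 1270 kW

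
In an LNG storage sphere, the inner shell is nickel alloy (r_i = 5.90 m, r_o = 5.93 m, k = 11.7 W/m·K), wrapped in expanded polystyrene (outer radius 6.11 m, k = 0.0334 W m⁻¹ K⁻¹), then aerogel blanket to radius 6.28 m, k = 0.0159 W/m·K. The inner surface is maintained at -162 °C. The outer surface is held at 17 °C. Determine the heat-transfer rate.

Q = 5260 W

Series thermal resistances, inner to outer:
  R_nickel alloy = (1/5.90 − 1/5.93)/(4πk) = 8.575×10^-4/(4π·11.7) = 5.832×10^-6 K/W
  R_expanded polystyrene = (1/5.93 − 1/6.11)/(4πk) = 0.004968/(4π·0.0334) = 0.01184 K/W
  R_aerogel blanket = (1/6.11 − 1/6.28)/(4πk) = 0.004430/(4π·0.0159) = 0.02217 K/W
ΣR = 5.832×10^-6 + 0.01184 + 0.02217 = 0.03402 K/W
Q = ΔT/ΣR = (-162 °C − 17 °C)/0.03402 = -5260 W
(Negative Q ⇒ heat flows inward; heat gain = 5260 W.)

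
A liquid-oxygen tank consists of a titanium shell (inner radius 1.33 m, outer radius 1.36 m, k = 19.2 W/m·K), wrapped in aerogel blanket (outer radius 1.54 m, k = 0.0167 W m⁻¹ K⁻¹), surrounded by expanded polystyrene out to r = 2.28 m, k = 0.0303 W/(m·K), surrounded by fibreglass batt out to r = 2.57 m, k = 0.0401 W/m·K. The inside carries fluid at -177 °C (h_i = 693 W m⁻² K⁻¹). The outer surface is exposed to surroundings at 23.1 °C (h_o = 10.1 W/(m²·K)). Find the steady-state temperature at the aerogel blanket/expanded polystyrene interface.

Treat each layer as a resistance in series:
  R_conv,in = 1/(4πr²h) = 1/(4π·1.33²·693) = 6.492×10^-5 K/W
  R_titanium = (1/1.33 − 1/1.36)/(4πk) = 0.01659/(4π·19.2) = 6.874×10^-5 K/W
  R_aerogel blanket = (1/1.36 − 1/1.54)/(4πk) = 0.08594/(4π·0.0167) = 0.4095 K/W
  R_expanded polystyrene = (1/1.54 − 1/2.28)/(4πk) = 0.2108/(4π·0.0303) = 0.5535 K/W
  R_fibreglass batt = (1/2.28 − 1/2.57)/(4πk) = 0.04949/(4π·0.0401) = 0.09821 K/W
  R_conv,out = 1/(4πr²h) = 1/(4π·2.57²·10.1) = 0.001193 K/W
ΣR = 6.492×10^-5 + 6.874×10^-5 + 0.4095 + 0.5535 + 0.09821 + 0.001193 = 1.063 K/W
Q = ΔT/ΣR = (-177 °C − 23.1 °C)/1.063 = -188.2 W
From the inner boundary to the aerogel blanket/expanded polystyrene interface, ΣR_partial = 0.4096 K/W.
T_interface = T_in − Q·ΣR_partial = -177 °C − (-188.2)(0.4096) = -99.9 °C

T = -99.9 °C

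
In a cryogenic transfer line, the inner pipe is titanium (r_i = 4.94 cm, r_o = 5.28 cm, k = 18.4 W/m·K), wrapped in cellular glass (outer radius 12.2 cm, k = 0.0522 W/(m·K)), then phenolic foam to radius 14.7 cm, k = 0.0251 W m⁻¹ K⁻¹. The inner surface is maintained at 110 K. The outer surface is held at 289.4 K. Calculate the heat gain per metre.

Q' = 48.0 W/m

Resistance network (inner→outer):
  R'_titanium = ln(0.0528/0.0494)/(2πk) = 0.06656/(2π·18.4) = 5.757×10^-4 m·K/W
  R'_cellular glass = ln(0.122/0.0528)/(2πk) = 0.8375/(2π·0.0522) = 2.554 m·K/W
  R'_phenolic foam = ln(0.147/0.122)/(2πk) = 0.1864/(2π·0.0251) = 1.182 m·K/W
ΣR = 5.757×10^-4 + 2.554 + 1.182 = 3.737 m·K/W
Q' = ΔT/ΣR = (110 K − 289.4 K)/3.737 = -48.0 W/m
(Negative Q' ⇒ heat flows inward; heat gain = 48.0 W/m.)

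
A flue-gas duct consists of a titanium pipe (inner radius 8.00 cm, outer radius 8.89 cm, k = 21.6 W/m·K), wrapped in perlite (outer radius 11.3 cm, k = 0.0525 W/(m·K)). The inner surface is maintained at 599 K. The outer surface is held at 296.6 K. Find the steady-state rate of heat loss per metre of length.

Q' = 415 W/m

Series thermal resistances, inner to outer:
  R'_titanium = ln(0.0889/0.0800)/(2πk) = 0.1055/(2π·21.6) = 7.772×10^-4 m·K/W
  R'_perlite = ln(0.113/0.0889)/(2πk) = 0.2399/(2π·0.0525) = 0.7272 m·K/W
ΣR = 7.772×10^-4 + 0.7272 = 0.7280 m·K/W
Q' = ΔT/ΣR = (599 K − 296.6 K)/0.7280 = 415 W/m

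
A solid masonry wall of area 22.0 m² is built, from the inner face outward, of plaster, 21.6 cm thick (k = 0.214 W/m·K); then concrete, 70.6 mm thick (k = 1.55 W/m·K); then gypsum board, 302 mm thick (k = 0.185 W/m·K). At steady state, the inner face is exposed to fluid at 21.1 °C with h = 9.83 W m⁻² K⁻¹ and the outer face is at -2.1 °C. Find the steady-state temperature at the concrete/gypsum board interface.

T = 11.5 °C

Series thermal resistances, inner to outer:
  R_conv,in = 1/(hA) = 1/(9.83·22.0) = 0.004624 K/W
  R_plaster = L/(kA) = 0.216/(0.214·22.0) = 0.04588 K/W
  R_concrete = L/(kA) = 0.0706/(1.55·22.0) = 0.002070 K/W
  R_gypsum board = L/(kA) = 0.302/(0.185·22.0) = 0.07420 K/W
ΣR = 0.004624 + 0.04588 + 0.002070 + 0.07420 = 0.1268 K/W
Q = ΔT/ΣR = (21.1 °C − -2.1 °C)/0.1268 = 183.0 W
From the inner boundary to the concrete/gypsum board interface, ΣR_partial = 0.05257 K/W.
T_interface = T_in − Q·ΣR_partial = 21.1 °C − (183.0)(0.05257) = 11.5 °C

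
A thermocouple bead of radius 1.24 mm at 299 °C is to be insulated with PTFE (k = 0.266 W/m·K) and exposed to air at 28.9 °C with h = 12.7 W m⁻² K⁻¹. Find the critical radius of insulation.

r_cr = 4.19 cm

For a sphere, r_cr = 2k_ins/h = 2·0.266/12.7 = 0.0419 m = 4.19 cm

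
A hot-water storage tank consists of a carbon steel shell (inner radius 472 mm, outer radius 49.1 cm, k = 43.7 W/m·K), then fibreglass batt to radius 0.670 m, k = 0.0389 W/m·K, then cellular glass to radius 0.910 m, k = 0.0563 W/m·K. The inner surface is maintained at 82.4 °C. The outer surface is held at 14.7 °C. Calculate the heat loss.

Q = 40.5 W

Treat each layer as a resistance in series:
  R_carbon steel = (1/0.472 − 1/0.491)/(4πk) = 0.08198/(4π·43.7) = 1.493×10^-4 K/W
  R_fibreglass batt = (1/0.491 − 1/0.670)/(4πk) = 0.5441/(4π·0.0389) = 1.113 K/W
  R_cellular glass = (1/0.670 − 1/0.910)/(4πk) = 0.3936/(4π·0.0563) = 0.5564 K/W
ΣR = 1.493×10^-4 + 1.113 + 0.5564 = 1.670 K/W
Q = ΔT/ΣR = (82.4 °C − 14.7 °C)/1.670 = 40.5 W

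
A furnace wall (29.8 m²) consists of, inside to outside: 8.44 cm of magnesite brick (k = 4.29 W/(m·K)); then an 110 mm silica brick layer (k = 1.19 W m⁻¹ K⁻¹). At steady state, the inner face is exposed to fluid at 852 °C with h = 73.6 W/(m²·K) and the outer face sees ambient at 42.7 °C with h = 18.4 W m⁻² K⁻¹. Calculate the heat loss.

Q = 134 kW

Resistance network (inner→outer):
  R_conv,in = 1/(hA) = 1/(73.6·29.8) = 4.559×10^-4 K/W
  R_magnesite brick = L/(kA) = 0.0844/(4.29·29.8) = 6.602×10^-4 K/W
  R_silica brick = L/(kA) = 0.110/(1.19·29.8) = 0.003102 K/W
  R_conv,out = 1/(hA) = 1/(18.4·29.8) = 0.001824 K/W
ΣR = 4.559×10^-4 + 6.602×10^-4 + 0.003102 + 0.001824 = 0.006042 K/W
Q = ΔT/ΣR = (852 °C − 42.7 °C)/0.006042 = 1.34×10^5 W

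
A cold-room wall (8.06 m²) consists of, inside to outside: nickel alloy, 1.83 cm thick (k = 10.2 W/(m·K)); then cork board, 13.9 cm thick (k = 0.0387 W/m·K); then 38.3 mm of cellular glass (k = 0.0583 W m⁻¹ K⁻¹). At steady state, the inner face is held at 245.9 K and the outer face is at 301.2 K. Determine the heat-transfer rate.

Treat each layer as a resistance in series:
  R_nickel alloy = L/(kA) = 0.0183/(10.2·8.06) = 2.226×10^-4 K/W
  R_cork board = L/(kA) = 0.139/(0.0387·8.06) = 0.4456 K/W
  R_cellular glass = L/(kA) = 0.0383/(0.0583·8.06) = 0.08151 K/W
ΣR = 2.226×10^-4 + 0.4456 + 0.08151 = 0.5273 K/W
Q = ΔT/ΣR = (245.9 K − 301.2 K)/0.5273 = -105 W
(Negative Q ⇒ heat flows inward; heat gain = 105 W.)

Q = 105 W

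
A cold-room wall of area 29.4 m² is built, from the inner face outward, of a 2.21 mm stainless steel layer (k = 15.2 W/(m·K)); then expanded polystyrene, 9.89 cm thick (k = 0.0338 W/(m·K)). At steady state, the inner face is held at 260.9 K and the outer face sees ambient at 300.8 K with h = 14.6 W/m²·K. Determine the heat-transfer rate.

Q = 392 W

Treat each layer as a resistance in series:
  R_stainless steel = L/(kA) = 0.00221/(15.2·29.4) = 4.945×10^-6 K/W
  R_expanded polystyrene = L/(kA) = 0.0989/(0.0338·29.4) = 0.09953 K/W
  R_conv,out = 1/(hA) = 1/(14.6·29.4) = 0.002330 K/W
ΣR = 4.945×10^-6 + 0.09953 + 0.002330 = 0.1019 K/W
Q = ΔT/ΣR = (260.9 K − 300.8 K)/0.1019 = -392 W
(Negative Q ⇒ heat flows inward; heat gain = 392 W.)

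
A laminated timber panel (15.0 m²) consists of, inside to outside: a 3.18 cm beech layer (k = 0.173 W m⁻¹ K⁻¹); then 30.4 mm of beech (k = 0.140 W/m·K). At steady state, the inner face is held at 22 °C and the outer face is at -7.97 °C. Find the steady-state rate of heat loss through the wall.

Resistance network (inner→outer):
  R_beech = L/(kA) = 0.0318/(0.173·15.0) = 0.01225 K/W
  R_beech = L/(kA) = 0.0304/(0.140·15.0) = 0.01448 K/W
ΣR = 0.01225 + 0.01448 = 0.02673 K/W
Q = ΔT/ΣR = (22 °C − -7.97 °C)/0.02673 = 1120 W

Q = 1120 W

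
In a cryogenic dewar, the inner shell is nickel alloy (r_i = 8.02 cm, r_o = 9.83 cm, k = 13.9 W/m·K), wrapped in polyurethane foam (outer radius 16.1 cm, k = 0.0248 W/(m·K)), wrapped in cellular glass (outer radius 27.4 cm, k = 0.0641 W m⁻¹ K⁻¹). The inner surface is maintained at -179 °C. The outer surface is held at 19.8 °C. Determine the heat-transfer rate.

Q = 12.5 W

Treat each layer as a resistance in series:
  R_nickel alloy = (1/0.0802 − 1/0.0983)/(4πk) = 2.296/(4π·13.9) = 0.01314 K/W
  R_polyurethane foam = (1/0.0983 − 1/0.161)/(4πk) = 3.962/(4π·0.0248) = 12.71 K/W
  R_cellular glass = (1/0.161 − 1/0.274)/(4πk) = 2.562/(4π·0.0641) = 3.180 K/W
ΣR = 0.01314 + 12.71 + 3.180 = 15.90 K/W
Q = ΔT/ΣR = (-179 °C − 19.8 °C)/15.90 = -12.5 W
(Negative Q ⇒ heat flows inward; heat gain = 12.5 W.)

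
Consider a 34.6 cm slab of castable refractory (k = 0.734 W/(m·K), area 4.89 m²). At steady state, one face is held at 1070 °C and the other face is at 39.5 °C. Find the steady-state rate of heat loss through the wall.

Q = kA·ΔT/L = 0.734 × 4.89 × |1070 °C − 39.5 °C| / 0.346 = 10700 W

Q = 10700 W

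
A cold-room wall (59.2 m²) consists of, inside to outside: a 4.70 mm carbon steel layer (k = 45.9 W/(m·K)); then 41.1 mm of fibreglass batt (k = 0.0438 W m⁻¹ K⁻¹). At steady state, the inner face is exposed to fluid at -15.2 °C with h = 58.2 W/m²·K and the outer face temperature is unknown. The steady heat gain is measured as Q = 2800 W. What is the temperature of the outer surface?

T_out = 30.0 °C

Sum the resistances:
  R_conv,in = 1/(hA) = 1/(58.2·59.2) = 2.902×10^-4 K/W
  R_carbon steel = L/(kA) = 0.00470/(45.9·59.2) = 1.730×10^-6 K/W
  R_fibreglass batt = L/(kA) = 0.0411/(0.0438·59.2) = 0.01585 K/W
ΣR = 0.01614 K/W
ΔT = Q·ΣR = 2800 × 0.01614 = 45.19 K
Heat flows inward, so T_out = T_in + ΔT = -15.2 + 45.19 = 30.0 °C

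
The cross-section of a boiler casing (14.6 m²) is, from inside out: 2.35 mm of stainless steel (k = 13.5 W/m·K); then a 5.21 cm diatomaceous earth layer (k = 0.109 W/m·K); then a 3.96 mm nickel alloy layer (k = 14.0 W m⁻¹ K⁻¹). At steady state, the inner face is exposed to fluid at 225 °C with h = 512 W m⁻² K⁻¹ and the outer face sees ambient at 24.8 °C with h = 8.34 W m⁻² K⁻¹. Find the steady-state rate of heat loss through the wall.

Series thermal resistances, inner to outer:
  R_conv,in = 1/(hA) = 1/(512·14.6) = 1.338×10^-4 K/W
  R_stainless steel = L/(kA) = 0.00235/(13.5·14.6) = 1.192×10^-5 K/W
  R_diatomaceous earth = L/(kA) = 0.0521/(0.109·14.6) = 0.03274 K/W
  R_nickel alloy = L/(kA) = 0.00396/(14.0·14.6) = 1.937×10^-5 K/W
  R_conv,out = 1/(hA) = 1/(8.34·14.6) = 0.008213 K/W
ΣR = 1.338×10^-4 + 1.192×10^-5 + 0.03274 + 1.937×10^-5 + 0.008213 = 0.04112 K/W
Q = ΔT/ΣR = (225 °C − 24.8 °C)/0.04112 = 4870 W

Q = 4.87 kW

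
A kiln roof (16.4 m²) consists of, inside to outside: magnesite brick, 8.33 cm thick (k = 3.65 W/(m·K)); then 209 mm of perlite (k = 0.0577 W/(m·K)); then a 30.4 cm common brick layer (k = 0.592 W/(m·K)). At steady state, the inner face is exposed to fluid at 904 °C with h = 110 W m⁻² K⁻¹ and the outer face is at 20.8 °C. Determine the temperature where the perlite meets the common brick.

T = 130 °C

Resistance network (inner→outer):
  R_conv,in = 1/(hA) = 1/(110·16.4) = 5.543×10^-4 K/W
  R_magnesite brick = L/(kA) = 0.0833/(3.65·16.4) = 0.001392 K/W
  R_perlite = L/(kA) = 0.209/(0.0577·16.4) = 0.2209 K/W
  R_common brick = L/(kA) = 0.304/(0.592·16.4) = 0.03131 K/W
ΣR = 5.543×10^-4 + 0.001392 + 0.2209 + 0.03131 = 0.2542 K/W
Q = ΔT/ΣR = (904 °C − 20.8 °C)/0.2542 = 3474 W
From the inner boundary to the perlite/common brick interface, ΣR_partial = 0.2228 K/W.
T_interface = T_in − Q·ΣR_partial = 904 °C − (3474)(0.2228) = 130 °C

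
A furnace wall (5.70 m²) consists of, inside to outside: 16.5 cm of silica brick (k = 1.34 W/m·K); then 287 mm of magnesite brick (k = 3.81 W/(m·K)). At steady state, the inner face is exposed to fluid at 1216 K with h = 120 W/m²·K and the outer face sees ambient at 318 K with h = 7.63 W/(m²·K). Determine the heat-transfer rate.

Resistance network (inner→outer):
  R_conv,in = 1/(hA) = 1/(120·5.70) = 0.001462 K/W
  R_silica brick = L/(kA) = 0.165/(1.34·5.70) = 0.02160 K/W
  R_magnesite brick = L/(kA) = 0.287/(3.81·5.70) = 0.01322 K/W
  R_conv,out = 1/(hA) = 1/(7.63·5.70) = 0.02299 K/W
ΣR = 0.001462 + 0.02160 + 0.01322 + 0.02299 = 0.05927 K/W
Q = ΔT/ΣR = (1216 K − 318 K)/0.05927 = 15200 W

Q = 15200 W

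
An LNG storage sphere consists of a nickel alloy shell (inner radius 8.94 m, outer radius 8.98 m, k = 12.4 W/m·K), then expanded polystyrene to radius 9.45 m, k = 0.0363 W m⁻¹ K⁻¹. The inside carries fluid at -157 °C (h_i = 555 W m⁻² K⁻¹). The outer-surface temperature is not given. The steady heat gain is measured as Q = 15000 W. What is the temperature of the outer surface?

Series resistances:
  R_conv,in = 1/(4πr²h) = 1/(4π·8.94²·555) = 1.794×10^-6 K/W
  R_nickel alloy = (1/8.94 − 1/8.98)/(4πk) = 4.982×10^-4/(4π·12.4) = 3.198×10^-6 K/W
  R_expanded polystyrene = (1/8.98 − 1/9.45)/(4πk) = 0.005538/(4π·0.0363) = 0.01214 K/W
ΣR = 0.01215 K/W
ΔT = Q·ΣR = 15000 × 0.01215 = 182.2 K
Heat flows inward, so T_out = T_in + ΔT = -157 + 182.2 = 25.2 °C

T_out = 25.2 °C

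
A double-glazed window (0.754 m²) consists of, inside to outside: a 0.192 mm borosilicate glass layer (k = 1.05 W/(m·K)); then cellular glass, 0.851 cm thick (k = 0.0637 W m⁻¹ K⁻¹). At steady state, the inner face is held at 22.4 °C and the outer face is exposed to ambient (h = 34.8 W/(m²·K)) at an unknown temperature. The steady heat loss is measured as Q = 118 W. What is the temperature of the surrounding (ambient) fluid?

Sum the resistances:
  R_borosilicate glass = L/(kA) = 1.92×10^-4/(1.05·0.754) = 2.425×10^-4 K/W
  R_cellular glass = L/(kA) = 0.00851/(0.0637·0.754) = 0.1772 K/W
  R_conv,out = 1/(hA) = 1/(34.8·0.754) = 0.03811 K/W
ΣR = 0.2155 K/W
ΔT = Q·ΣR = 118 × 0.2155 = 25.43 K
Heat flows outward, so T_out = T_in − ΔT = 22.4 − 25.43 = -3.03 °C

T_out = -3.03 °C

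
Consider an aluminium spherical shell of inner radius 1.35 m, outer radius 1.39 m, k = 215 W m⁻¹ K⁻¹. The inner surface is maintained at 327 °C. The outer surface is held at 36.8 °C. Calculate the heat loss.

Q = 4πk·ΔT/(1/r₁ − 1/r₂) = 4π × 215 × 290.2 / (1/1.35 − 1/1.39) = 3.68×10^7 W

Q = 36800 kW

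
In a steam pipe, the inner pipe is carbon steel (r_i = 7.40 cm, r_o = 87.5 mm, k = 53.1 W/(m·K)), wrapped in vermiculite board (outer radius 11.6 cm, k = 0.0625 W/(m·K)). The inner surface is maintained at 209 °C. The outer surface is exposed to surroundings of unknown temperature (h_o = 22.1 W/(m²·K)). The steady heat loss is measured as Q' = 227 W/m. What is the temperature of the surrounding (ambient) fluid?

Sum the resistances:
  R'_carbon steel = ln(0.0875/0.0740)/(2πk) = 0.1676/(2π·53.1) = 5.023×10^-4 m·K/W
  R'_vermiculite board = ln(0.116/0.0875)/(2πk) = 0.2820/(2π·0.0625) = 0.7180 m·K/W
  R'_conv,out = 1/(2πr h) = 1/(2π·0.116·22.1) = 0.06208 m·K/W
ΣR = 0.7806 m·K/W
ΔT = Q'·ΣR = 227 × 0.7806 = 177.2 K
Heat flows outward, so T_out = T_in − ΔT = 209 − 177.2 = 31.8 °C

T_out = 31.8 °C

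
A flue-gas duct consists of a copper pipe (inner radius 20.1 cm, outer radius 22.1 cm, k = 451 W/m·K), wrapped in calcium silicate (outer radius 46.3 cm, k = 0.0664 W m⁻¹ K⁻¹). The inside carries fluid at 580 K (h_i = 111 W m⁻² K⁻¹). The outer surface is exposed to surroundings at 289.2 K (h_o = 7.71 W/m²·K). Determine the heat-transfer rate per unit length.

Q' = 159 W/m

Resistance network (inner→outer):
  R'_conv,in = 1/(2πr h) = 1/(2π·0.201·111) = 0.007133 m·K/W
  R'_copper = ln(0.221/0.201)/(2πk) = 0.09486/(2π·451) = 3.347×10^-5 m·K/W
  R'_calcium silicate = ln(0.463/0.221)/(2πk) = 0.7396/(2π·0.0664) = 1.773 m·K/W
  R'_conv,out = 1/(2πr h) = 1/(2π·0.463·7.71) = 0.04458 m·K/W
ΣR = 0.007133 + 3.347×10^-5 + 1.773 + 0.04458 = 1.825 m·K/W
Q' = ΔT/ΣR = (580 K − 289.2 K)/1.825 = 159 W/m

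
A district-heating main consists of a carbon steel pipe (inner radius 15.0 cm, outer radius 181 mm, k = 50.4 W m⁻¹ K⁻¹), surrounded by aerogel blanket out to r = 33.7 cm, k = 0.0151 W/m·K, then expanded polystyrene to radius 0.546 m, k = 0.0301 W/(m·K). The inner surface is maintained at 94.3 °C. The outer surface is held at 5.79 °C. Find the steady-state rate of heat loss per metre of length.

Resistance network (inner→outer):
  R'_carbon steel = ln(0.181/0.150)/(2πk) = 0.1879/(2π·50.4) = 5.932×10^-4 m·K/W
  R'_aerogel blanket = ln(0.337/0.181)/(2πk) = 0.6216/(2π·0.0151) = 6.552 m·K/W
  R'_expanded polystyrene = ln(0.546/0.337)/(2πk) = 0.4825/(2π·0.0301) = 2.551 m·K/W
ΣR = 5.932×10^-4 + 6.552 + 2.551 = 9.104 m·K/W
Q' = ΔT/ΣR = (94.3 °C − 5.79 °C)/9.104 = 9.72 W/m

Q' = 9.72 W/m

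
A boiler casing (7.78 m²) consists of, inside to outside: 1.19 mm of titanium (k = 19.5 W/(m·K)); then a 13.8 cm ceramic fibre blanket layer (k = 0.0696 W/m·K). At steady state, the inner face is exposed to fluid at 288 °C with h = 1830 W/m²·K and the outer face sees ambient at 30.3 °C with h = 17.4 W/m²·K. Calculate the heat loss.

Q = 982 W

Series thermal resistances, inner to outer:
  R_conv,in = 1/(hA) = 1/(1830·7.78) = 7.024×10^-5 K/W
  R_titanium = L/(kA) = 0.00119/(19.5·7.78) = 7.844×10^-6 K/W
  R_ceramic fibre blanket = L/(kA) = 0.138/(0.0696·7.78) = 0.2549 K/W
  R_conv,out = 1/(hA) = 1/(17.4·7.78) = 0.007387 K/W
ΣR = 7.024×10^-5 + 7.844×10^-6 + 0.2549 + 0.007387 = 0.2624 K/W
Q = ΔT/ΣR = (288 °C − 30.3 °C)/0.2624 = 982 W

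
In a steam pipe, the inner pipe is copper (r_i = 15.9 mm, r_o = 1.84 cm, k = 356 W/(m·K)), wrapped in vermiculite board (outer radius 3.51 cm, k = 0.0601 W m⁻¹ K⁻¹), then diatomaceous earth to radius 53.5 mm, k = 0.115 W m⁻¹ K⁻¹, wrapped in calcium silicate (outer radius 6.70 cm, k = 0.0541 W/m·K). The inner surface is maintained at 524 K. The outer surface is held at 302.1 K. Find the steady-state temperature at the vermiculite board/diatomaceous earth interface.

T = 396 K

Resistance network (inner→outer):
  R'_copper = ln(0.0184/0.0159)/(2πk) = 0.1460/(2π·356) = 6.529×10^-5 m·K/W
  R'_vermiculite board = ln(0.0351/0.0184)/(2πk) = 0.6459/(2π·0.0601) = 1.710 m·K/W
  R'_diatomaceous earth = ln(0.0535/0.0351)/(2πk) = 0.4215/(2π·0.115) = 0.5833 m·K/W
  R'_calcium silicate = ln(0.0670/0.0535)/(2πk) = 0.2250/(2π·0.0541) = 0.6620 m·K/W
ΣR = 6.529×10^-5 + 1.710 + 0.5833 + 0.6620 = 2.955 m·K/W
Q' = ΔT/ΣR = (524 K − 302.1 K)/2.955 = 75.09 W/m
From the inner boundary to the vermiculite board/diatomaceous earth interface, ΣR_partial = 1.710 m·K/W.
T_interface = T_in − Q'·ΣR_partial = 524 K − (75.09)(1.710) = 396 K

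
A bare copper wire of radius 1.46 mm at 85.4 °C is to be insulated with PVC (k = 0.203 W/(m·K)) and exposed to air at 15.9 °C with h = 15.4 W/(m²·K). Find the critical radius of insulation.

For a cylinder, r_cr = k_ins/h = 0.203/15.4 = 0.0132 m = 1.32 cm

r_cr = 1.32 cm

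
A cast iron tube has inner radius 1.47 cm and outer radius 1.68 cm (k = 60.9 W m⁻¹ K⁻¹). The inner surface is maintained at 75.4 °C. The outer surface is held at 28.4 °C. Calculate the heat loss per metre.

Q' = 2πk·ΔT/ln(r₂/r₁) = 2π × 60.9 × 47 / ln(0.0168/0.0147) = 1.35×10^5 W/m

Q' = 135 kW/m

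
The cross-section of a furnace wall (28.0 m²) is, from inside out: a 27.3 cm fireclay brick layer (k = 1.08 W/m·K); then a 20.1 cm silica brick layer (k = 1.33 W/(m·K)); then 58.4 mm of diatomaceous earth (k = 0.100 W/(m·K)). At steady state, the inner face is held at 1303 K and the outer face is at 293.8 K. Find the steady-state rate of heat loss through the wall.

Series thermal resistances, inner to outer:
  R_fireclay brick = L/(kA) = 0.273/(1.08·28.0) = 0.009028 K/W
  R_silica brick = L/(kA) = 0.201/(1.33·28.0) = 0.005397 K/W
  R_diatomaceous earth = L/(kA) = 0.0584/(0.100·28.0) = 0.02086 K/W
ΣR = 0.009028 + 0.005397 + 0.02086 = 0.03528 K/W
Q = ΔT/ΣR = (1303 K − 293.8 K)/0.03528 = 28600 W

Q = 28.6 kW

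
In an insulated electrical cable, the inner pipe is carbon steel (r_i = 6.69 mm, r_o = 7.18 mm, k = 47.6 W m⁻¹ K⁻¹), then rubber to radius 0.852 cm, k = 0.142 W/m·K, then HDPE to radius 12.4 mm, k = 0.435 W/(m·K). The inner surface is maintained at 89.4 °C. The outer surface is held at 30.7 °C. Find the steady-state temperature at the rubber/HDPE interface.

T = 55.2 °C

Treat each layer as a resistance in series:
  R'_carbon steel = ln(0.00718/0.00669)/(2πk) = 0.07069/(2π·47.6) = 2.363×10^-4 m·K/W
  R'_rubber = ln(0.00852/0.00718)/(2πk) = 0.1711/(2π·0.142) = 0.1918 m·K/W
  R'_HDPE = ln(0.0124/0.00852)/(2πk) = 0.3753/(2π·0.435) = 0.1373 m·K/W
ΣR = 2.363×10^-4 + 0.1918 + 0.1373 = 0.3293 m·K/W
Q' = ΔT/ΣR = (89.4 °C − 30.7 °C)/0.3293 = 178.3 W/m
From the inner boundary to the rubber/HDPE interface, ΣR_partial = 0.1920 m·K/W.
T_interface = T_in − Q'·ΣR_partial = 89.4 °C − (178.3)(0.1920) = 55.2 °C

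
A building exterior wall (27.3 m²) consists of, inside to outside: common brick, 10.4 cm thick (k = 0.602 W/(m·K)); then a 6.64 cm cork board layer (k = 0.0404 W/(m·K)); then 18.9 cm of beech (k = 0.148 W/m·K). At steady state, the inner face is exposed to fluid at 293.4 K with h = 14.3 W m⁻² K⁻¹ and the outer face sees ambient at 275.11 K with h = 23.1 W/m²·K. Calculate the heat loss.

Q = 156 W

Series thermal resistances, inner to outer:
  R_conv,in = 1/(hA) = 1/(14.3·27.3) = 0.002562 K/W
  R_common brick = L/(kA) = 0.104/(0.602·27.3) = 0.006328 K/W
  R_cork board = L/(kA) = 0.0664/(0.0404·27.3) = 0.06020 K/W
  R_beech = L/(kA) = 0.189/(0.148·27.3) = 0.04678 K/W
  R_conv,out = 1/(hA) = 1/(23.1·27.3) = 0.001586 K/W
ΣR = 0.002562 + 0.006328 + 0.06020 + 0.04678 + 0.001586 = 0.1175 K/W
Q = ΔT/ΣR = (293.4 K − 275.11 K)/0.1175 = 156 W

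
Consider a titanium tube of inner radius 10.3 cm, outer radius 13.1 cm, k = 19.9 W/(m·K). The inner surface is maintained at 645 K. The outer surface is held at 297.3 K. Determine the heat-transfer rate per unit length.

Q' = 181 kW/m

Q' = 2πk·ΔT/ln(r₂/r₁) = 2π × 19.9 × 347.7 / ln(0.131/0.103) = 1.81×10^5 W/m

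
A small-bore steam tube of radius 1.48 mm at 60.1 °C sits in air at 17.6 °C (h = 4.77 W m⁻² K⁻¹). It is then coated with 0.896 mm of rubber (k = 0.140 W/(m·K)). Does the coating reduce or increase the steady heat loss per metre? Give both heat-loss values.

increases: 1.89 → 2.91 W/m

Critical radius for a cylinder: r_cr = k/h = 0.0294 m = 2.94 cm.
Outer radius after coating: r₂ = 0.00148 + 8.96×10^-4 = 0.002376 m.
Since r₁ < r_cr and r₂ ≤ r_cr, the coating moves toward the maximum at r_cr — heat loss rises.
Bare: R = 1/(2πr₁h) = 22.54 m·K/W; Q = 42.5/22.54 = 1.89 W/m.
Coated: R = R_cond + R_conv = 14.58 m·K/W; Q = 42.5/14.58 = 2.91 W/m.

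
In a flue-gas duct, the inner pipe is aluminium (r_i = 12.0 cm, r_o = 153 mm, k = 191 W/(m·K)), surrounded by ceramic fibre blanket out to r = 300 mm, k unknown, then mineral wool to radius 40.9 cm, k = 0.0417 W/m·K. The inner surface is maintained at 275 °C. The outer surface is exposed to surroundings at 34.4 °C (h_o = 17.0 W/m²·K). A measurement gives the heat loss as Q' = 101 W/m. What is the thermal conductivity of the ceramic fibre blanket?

k = 0.0911 W/m·K

ΣR = ΔT/Q' = |275 − 34.4|/101 = 2.382 m·K/W
Known resistances:
  R'_aluminium = ln(0.153/0.120)/(2πk) = 0.2429/(2π·191) = 2.024×10^-4 m·K/W
  R'_mineral wool = ln(0.409/0.300)/(2πk) = 0.3099/(2π·0.0417) = 1.183 m·K/W
  R'_conv,out = 1/(2πr h) = 1/(2π·0.409·17.0) = 0.02289 m·K/W
R_ceramic fibre blanket = ΣR − ΣR_known = 2.382 − 1.206 = 1.176 m·K/W
ln(r₂/r₁)/(2πk) = 1.176 ⇒ k = 0.6733/(2π·1.176) = 0.0911 W/m·K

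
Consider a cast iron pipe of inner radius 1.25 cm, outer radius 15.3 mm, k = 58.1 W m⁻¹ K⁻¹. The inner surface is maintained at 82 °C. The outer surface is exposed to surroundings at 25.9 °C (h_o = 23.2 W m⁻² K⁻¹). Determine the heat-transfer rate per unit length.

Series thermal resistances, inner to outer:
  R'_cast iron = ln(0.0153/0.0125)/(2πk) = 0.2021/(2π·58.1) = 5.537×10^-4 m·K/W
  R'_conv,out = 1/(2πr h) = 1/(2π·0.0153·23.2) = 0.4484 m·K/W
ΣR = 5.537×10^-4 + 0.4484 = 0.4490 m·K/W
Q' = ΔT/ΣR = (82 °C − 25.9 °C)/0.4490 = 125 W/m

Q' = 125 W/m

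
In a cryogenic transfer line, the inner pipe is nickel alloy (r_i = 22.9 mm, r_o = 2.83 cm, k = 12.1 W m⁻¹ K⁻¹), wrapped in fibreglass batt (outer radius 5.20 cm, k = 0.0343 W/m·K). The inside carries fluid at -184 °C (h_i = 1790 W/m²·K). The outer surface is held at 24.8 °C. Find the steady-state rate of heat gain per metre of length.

Q' = 73.8 W/m

Series thermal resistances, inner to outer:
  R'_conv,in = 1/(2πr h) = 1/(2π·0.0229·1790) = 0.003883 m·K/W
  R'_nickel alloy = ln(0.0283/0.0229)/(2πk) = 0.2117/(2π·12.1) = 0.002785 m·K/W
  R'_fibreglass batt = ln(0.0520/0.0283)/(2πk) = 0.6084/(2π·0.0343) = 2.823 m·K/W
ΣR = 0.003883 + 0.002785 + 2.823 = 2.830 m·K/W
Q' = ΔT/ΣR = (-184 °C − 24.8 °C)/2.830 = -73.8 W/m
(Negative Q' ⇒ heat flows inward; heat gain = 73.8 W/m.)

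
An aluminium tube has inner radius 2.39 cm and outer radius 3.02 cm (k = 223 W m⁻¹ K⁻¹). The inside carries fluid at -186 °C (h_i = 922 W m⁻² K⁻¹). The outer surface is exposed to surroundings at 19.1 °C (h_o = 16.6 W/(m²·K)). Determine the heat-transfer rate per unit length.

Q' = 631 W/m

Treat each layer as a resistance in series:
  R'_conv,in = 1/(2πr h) = 1/(2π·0.0239·922) = 0.007223 m·K/W
  R'_aluminium = ln(0.0302/0.0239)/(2πk) = 0.2340/(2π·223) = 1.670×10^-4 m·K/W
  R'_conv,out = 1/(2πr h) = 1/(2π·0.0302·16.6) = 0.3175 m·K/W
ΣR = 0.007223 + 1.670×10^-4 + 0.3175 = 0.3249 m·K/W
Q' = ΔT/ΣR = (-186 °C − 19.1 °C)/0.3249 = -631 W/m
(Negative Q' ⇒ heat flows inward; heat gain = 631 W/m.)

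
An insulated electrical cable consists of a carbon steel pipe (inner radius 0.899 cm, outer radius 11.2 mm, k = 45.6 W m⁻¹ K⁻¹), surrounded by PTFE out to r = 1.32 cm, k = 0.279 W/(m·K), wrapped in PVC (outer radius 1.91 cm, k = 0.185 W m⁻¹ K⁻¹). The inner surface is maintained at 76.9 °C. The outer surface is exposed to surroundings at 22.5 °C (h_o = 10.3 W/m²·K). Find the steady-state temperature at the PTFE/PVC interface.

Series thermal resistances, inner to outer:
  R'_carbon steel = ln(0.0112/0.00899)/(2πk) = 0.2198/(2π·45.6) = 7.672×10^-4 m·K/W
  R'_PTFE = ln(0.0132/0.0112)/(2πk) = 0.1643/(2π·0.279) = 0.09373 m·K/W
  R'_PVC = ln(0.0191/0.0132)/(2πk) = 0.3695/(2π·0.185) = 0.3179 m·K/W
  R'_conv,out = 1/(2πr h) = 1/(2π·0.0191·10.3) = 0.8090 m·K/W
ΣR = 7.672×10^-4 + 0.09373 + 0.3179 + 0.8090 = 1.221 m·K/W
Q' = ΔT/ΣR = (76.9 °C − 22.5 °C)/1.221 = 44.55 W/m
From the inner boundary to the PTFE/PVC interface, ΣR_partial = 0.09450 m·K/W.
T_interface = T_in − Q'·ΣR_partial = 76.9 °C − (44.55)(0.09450) = 72.7 °C

T = 72.7 °C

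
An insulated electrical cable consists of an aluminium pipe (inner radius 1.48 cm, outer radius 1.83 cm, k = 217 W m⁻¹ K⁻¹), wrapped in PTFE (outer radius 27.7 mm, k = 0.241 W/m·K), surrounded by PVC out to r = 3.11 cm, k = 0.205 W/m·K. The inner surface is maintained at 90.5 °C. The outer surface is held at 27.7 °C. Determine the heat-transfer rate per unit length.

Q' = 173 W/m

Resistance network (inner→outer):
  R'_aluminium = ln(0.0183/0.0148)/(2πk) = 0.2123/(2π·217) = 1.557×10^-4 m·K/W
  R'_PTFE = ln(0.0277/0.0183)/(2πk) = 0.4145/(2π·0.241) = 0.2738 m·K/W
  R'_PVC = ln(0.0311/0.0277)/(2πk) = 0.1158/(2π·0.205) = 0.08988 m·K/W
ΣR = 1.557×10^-4 + 0.2738 + 0.08988 = 0.3638 m·K/W
Q' = ΔT/ΣR = (90.5 °C − 27.7 °C)/0.3638 = 173 W/m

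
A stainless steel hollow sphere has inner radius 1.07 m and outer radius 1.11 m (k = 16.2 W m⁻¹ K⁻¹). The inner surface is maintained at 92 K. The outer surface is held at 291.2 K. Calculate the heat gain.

Q = 4πk·ΔT/(1/r₁ − 1/r₂) = 4π × 16.2 × 199.2 / (1/1.07 − 1/1.11) = 1.20×10^6 W

Q = 1200 kW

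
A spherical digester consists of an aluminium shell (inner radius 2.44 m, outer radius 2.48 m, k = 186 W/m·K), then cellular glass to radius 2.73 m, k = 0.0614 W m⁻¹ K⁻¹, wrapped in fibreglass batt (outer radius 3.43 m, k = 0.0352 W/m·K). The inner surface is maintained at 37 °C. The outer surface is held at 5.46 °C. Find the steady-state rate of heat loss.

Q = 145 W

Resistance network (inner→outer):
  R_aluminium = (1/2.44 − 1/2.48)/(4πk) = 0.006610/(4π·186) = 2.828×10^-6 K/W
  R_cellular glass = (1/2.48 − 1/2.73)/(4πk) = 0.03693/(4π·0.0614) = 0.04786 K/W
  R_fibreglass batt = (1/2.73 − 1/3.43)/(4πk) = 0.07476/(4π·0.0352) = 0.1690 K/W
ΣR = 2.828×10^-6 + 0.04786 + 0.1690 = 0.2169 K/W
Q = ΔT/ΣR = (37 °C − 5.46 °C)/0.2169 = 145 W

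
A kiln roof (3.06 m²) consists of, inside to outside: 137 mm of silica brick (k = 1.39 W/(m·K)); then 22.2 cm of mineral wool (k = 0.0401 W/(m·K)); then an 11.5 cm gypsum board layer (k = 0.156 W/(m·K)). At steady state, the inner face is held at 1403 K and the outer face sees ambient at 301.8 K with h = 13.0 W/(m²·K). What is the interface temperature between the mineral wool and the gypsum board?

Resistance network (inner→outer):
  R_silica brick = L/(kA) = 0.137/(1.39·3.06) = 0.03221 K/W
  R_mineral wool = L/(kA) = 0.222/(0.0401·3.06) = 1.809 K/W
  R_gypsum board = L/(kA) = 0.115/(0.156·3.06) = 0.2409 K/W
  R_conv,out = 1/(hA) = 1/(13.0·3.06) = 0.02514 K/W
ΣR = 0.03221 + 1.809 + 0.2409 + 0.02514 = 2.107 K/W
Q = ΔT/ΣR = (1403 K − 301.8 K)/2.107 = 522.6 W
From the inner boundary to the mineral wool/gypsum board interface, ΣR_partial = 1.841 K/W.
T_interface = T_in − Q·ΣR_partial = 1403 K − (522.6)(1.841) = 441 K

T = 441 K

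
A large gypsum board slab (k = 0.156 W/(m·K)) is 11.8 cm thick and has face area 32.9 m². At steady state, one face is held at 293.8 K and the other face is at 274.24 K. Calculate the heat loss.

Q = kA·ΔT/L = 0.156 × 32.9 × |293.8 K − 274.24 K| / 0.118 = 851 W

Q = 851 W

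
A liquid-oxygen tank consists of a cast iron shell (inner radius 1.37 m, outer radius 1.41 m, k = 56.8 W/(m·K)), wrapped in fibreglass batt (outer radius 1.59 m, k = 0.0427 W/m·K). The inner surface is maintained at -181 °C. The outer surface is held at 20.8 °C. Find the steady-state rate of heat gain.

Resistance network (inner→outer):
  R_cast iron = (1/1.37 − 1/1.41)/(4πk) = 0.02071/(4π·56.8) = 2.901×10^-5 K/W
  R_fibreglass batt = (1/1.41 − 1/1.59)/(4πk) = 0.08029/(4π·0.0427) = 0.1496 K/W
ΣR = 2.901×10^-5 + 0.1496 = 0.1496 K/W
Q = ΔT/ΣR = (-181 °C − 20.8 °C)/0.1496 = -1350 W
(Negative Q ⇒ heat flows inward; heat gain = 1350 W.)

Q = 1350 W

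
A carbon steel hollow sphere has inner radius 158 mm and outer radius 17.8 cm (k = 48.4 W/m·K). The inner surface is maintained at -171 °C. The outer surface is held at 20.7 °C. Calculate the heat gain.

Q = 4πk·ΔT/(1/r₁ − 1/r₂) = 4π × 48.4 × 191.7 / (1/0.158 − 1/0.178) = 1.64×10^5 W

Q = 1.64×10^5 W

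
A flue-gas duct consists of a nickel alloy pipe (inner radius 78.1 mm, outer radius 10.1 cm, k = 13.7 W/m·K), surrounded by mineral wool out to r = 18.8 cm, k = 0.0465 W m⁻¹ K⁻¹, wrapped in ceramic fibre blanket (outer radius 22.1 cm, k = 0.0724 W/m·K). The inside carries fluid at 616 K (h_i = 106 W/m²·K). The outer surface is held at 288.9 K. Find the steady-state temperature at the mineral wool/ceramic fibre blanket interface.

Treat each layer as a resistance in series:
  R'_conv,in = 1/(2πr h) = 1/(2π·0.0781·106) = 0.01922 m·K/W
  R'_nickel alloy = ln(0.101/0.0781)/(2πk) = 0.2571/(2π·13.7) = 0.002987 m·K/W
  R'_mineral wool = ln(0.188/0.101)/(2πk) = 0.6213/(2π·0.0465) = 2.127 m·K/W
  R'_ceramic fibre blanket = ln(0.221/0.188)/(2πk) = 0.1617/(2π·0.0724) = 0.3555 m·K/W
ΣR = 0.01922 + 0.002987 + 2.127 + 0.3555 = 2.505 m·K/W
Q' = ΔT/ΣR = (616 K − 288.9 K)/2.505 = 130.6 W/m
From the inner boundary to the mineral wool/ceramic fibre blanket interface, ΣR_partial = 2.149 m·K/W.
T_interface = T_in − Q'·ΣR_partial = 616 K − (130.6)(2.149) = 335.3 K

T = 335.3 K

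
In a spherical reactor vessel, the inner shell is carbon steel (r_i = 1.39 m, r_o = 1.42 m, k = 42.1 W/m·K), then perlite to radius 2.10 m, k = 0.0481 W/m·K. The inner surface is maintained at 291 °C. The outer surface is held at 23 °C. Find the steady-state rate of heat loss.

Q = 710 W

Treat each layer as a resistance in series:
  R_carbon steel = (1/1.39 − 1/1.42)/(4πk) = 0.01520/(4π·42.1) = 2.873×10^-5 K/W
  R_perlite = (1/1.42 − 1/2.10)/(4πk) = 0.2280/(4π·0.0481) = 0.3773 K/W
ΣR = 2.873×10^-5 + 0.3773 = 0.3773 K/W
Q = ΔT/ΣR = (291 °C − 23 °C)/0.3773 = 710 W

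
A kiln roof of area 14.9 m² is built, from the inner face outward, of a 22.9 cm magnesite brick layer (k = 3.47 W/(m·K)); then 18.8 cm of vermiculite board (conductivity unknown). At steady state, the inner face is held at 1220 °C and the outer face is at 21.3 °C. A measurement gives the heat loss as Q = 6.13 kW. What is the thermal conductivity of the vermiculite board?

ΣR = ΔT/Q = |1220 − 21.3|/6130 = 0.1955 K/W
Known resistances:
  R_magnesite brick = L/(kA) = 0.229/(3.47·14.9) = 0.004429 K/W
R_vermiculite board = ΣR − ΣR_known = 0.1955 − 0.004429 = 0.1911 K/W
L/(kA) = 0.1911 ⇒ k = 0.188/(0.1911·14.9) = 0.0660 W/m·K

k = 0.0660 W/m·K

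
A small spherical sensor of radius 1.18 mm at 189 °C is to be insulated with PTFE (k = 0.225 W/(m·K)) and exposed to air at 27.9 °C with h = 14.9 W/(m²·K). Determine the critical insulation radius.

For a sphere, r_cr = 2k_ins/h = 2·0.225/14.9 = 0.0302 m = 3.02 cm

r_cr = 3.02 cm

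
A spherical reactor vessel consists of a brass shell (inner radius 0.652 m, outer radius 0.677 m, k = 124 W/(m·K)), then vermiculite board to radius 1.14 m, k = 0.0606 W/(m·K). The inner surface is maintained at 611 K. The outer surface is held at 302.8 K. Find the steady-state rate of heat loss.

Q = 391 W

Treat each layer as a resistance in series:
  R_brass = (1/0.652 − 1/0.677)/(4πk) = 0.05664/(4π·124) = 3.635×10^-5 K/W
  R_vermiculite board = (1/0.677 − 1/1.14)/(4πk) = 0.5999/(4π·0.0606) = 0.7878 K/W
ΣR = 3.635×10^-5 + 0.7878 = 0.7878 K/W
Q = ΔT/ΣR = (611 K − 302.8 K)/0.7878 = 391 W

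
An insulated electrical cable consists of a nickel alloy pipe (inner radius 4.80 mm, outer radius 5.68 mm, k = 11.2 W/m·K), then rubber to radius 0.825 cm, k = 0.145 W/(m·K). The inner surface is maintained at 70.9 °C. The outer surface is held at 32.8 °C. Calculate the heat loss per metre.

Q' = 92.5 W/m

Treat each layer as a resistance in series:
  R'_nickel alloy = ln(0.00568/0.00480)/(2πk) = 0.1683/(2π·11.2) = 0.002392 m·K/W
  R'_rubber = ln(0.00825/0.00568)/(2πk) = 0.3733/(2π·0.145) = 0.4097 m·K/W
ΣR = 0.002392 + 0.4097 = 0.4121 m·K/W
Q' = ΔT/ΣR = (70.9 °C − 32.8 °C)/0.4121 = 92.5 W/m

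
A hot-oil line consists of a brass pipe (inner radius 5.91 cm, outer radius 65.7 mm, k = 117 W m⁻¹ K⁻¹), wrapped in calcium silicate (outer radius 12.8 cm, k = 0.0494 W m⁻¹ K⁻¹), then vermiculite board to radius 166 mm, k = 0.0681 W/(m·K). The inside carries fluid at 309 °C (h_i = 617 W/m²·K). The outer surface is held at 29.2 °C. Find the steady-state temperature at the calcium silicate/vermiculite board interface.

T = 90.8 °C

Resistance network (inner→outer):
  R'_conv,in = 1/(2πr h) = 1/(2π·0.0591·617) = 0.004365 m·K/W
  R'_brass = ln(0.0657/0.0591)/(2πk) = 0.1059/(2π·117) = 1.440×10^-4 m·K/W
  R'_calcium silicate = ln(0.128/0.0657)/(2πk) = 0.6669/(2π·0.0494) = 2.149 m·K/W
  R'_vermiculite board = ln(0.166/0.128)/(2πk) = 0.2600/(2π·0.0681) = 0.6075 m·K/W
ΣR = 0.004365 + 1.440×10^-4 + 2.149 + 0.6075 = 2.761 m·K/W
Q' = ΔT/ΣR = (309 °C − 29.2 °C)/2.761 = 101.3 W/m
From the inner boundary to the calcium silicate/vermiculite board interface, ΣR_partial = 2.154 m·K/W.
T_interface = T_in − Q'·ΣR_partial = 309 °C − (101.3)(2.154) = 90.8 °C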